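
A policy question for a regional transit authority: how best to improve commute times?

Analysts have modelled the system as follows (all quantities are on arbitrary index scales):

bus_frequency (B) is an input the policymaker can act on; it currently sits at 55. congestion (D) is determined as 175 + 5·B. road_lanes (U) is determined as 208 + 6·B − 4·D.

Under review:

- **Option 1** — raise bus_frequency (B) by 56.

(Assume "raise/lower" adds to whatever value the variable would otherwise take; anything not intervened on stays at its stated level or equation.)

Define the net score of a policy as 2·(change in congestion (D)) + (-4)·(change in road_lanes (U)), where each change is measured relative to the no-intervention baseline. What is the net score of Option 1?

3696

Baseline:
  B = 55
  D = 175 + 5·55 = 450
  U = 208 + 6·55 − 4·450 = -1262
Option 1 (B + 56):
  B = 55 + 56 = 111
  D = 175 + 5·111 = 730
  U = 208 + 6·111 − 4·730 = -2046
ΔD = 730 − 450 = 280; ΔU = -2046 − (-1262) = -784
Score = 2·280 + (-4)·(-784) = 3696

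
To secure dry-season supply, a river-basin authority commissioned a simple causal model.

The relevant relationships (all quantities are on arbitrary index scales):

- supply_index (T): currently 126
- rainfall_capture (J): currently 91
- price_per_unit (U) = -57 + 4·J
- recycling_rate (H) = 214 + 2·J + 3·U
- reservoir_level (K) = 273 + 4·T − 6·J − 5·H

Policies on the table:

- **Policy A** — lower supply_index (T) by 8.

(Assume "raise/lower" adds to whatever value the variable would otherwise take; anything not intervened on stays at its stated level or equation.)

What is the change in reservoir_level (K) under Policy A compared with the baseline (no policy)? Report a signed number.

-32

Baseline:
  T = 126
  J = 91
  U = -57 + 4·91 = 307
  H = 214 + 2·91 + 3·307 = 1317
  K = 273 + 4·126 − 6·91 − 5·1317 = -6354
Policy A (T − 8):
  T = 126 − 8 = 118
  J = 91
  U = -57 + 4·91 = 307
  H = 214 + 2·91 + 3·307 = 1317
  K = 273 + 4·118 − 6·91 − 5·1317 = -6386
Change in K: -6386 − (-6354) = -32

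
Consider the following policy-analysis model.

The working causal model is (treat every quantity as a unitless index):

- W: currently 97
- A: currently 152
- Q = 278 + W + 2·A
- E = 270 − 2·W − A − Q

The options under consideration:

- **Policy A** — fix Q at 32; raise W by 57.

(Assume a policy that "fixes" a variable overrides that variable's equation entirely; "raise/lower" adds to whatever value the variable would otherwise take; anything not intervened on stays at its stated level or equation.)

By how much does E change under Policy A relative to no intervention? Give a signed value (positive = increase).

Baseline:
  W = 97
  A = 152
  Q = 278 + 97 + 2·152 = 679
  E = 270 − 2·97 − 152 − 679 = -755
Policy A (Q := 32, W + 57):
  W = 97 + 57 = 154
  A = 152
  Q = 32
  E = 270 − 2·154 − 152 − 32 = -222
Change in E: -222 − (-755) = 533

533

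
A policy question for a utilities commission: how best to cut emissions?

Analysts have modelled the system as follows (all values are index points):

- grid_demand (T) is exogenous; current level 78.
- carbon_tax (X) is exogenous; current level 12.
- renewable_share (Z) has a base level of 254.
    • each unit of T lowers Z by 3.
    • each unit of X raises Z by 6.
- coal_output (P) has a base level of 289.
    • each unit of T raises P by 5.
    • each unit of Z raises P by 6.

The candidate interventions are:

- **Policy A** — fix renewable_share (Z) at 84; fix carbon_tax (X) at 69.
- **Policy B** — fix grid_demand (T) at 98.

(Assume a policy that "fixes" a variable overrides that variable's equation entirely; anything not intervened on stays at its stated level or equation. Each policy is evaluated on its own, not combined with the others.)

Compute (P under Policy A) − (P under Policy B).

Policy A (Z := 84, X := 69):
  T = 78
  X = 69
  Z = 84
  P = 289 + 5·78 + 6·84 = 1183
Policy B (T := 98):
  T = 98
  X = 12
  Z = 254 − 3·98 + 6·12 = 32
  P = 289 + 5·98 + 6·32 = 971
P: 1183 − 971 = 212

212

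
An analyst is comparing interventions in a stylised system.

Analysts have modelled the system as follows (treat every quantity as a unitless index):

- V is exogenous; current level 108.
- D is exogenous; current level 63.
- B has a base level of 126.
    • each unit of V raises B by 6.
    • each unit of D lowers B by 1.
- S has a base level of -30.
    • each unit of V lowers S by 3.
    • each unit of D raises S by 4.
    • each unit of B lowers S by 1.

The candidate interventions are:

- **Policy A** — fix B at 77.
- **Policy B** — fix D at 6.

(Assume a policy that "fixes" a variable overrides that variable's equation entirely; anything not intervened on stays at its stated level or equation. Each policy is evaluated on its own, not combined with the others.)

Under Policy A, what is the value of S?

Policy A (B := 77):
  V = 108
  D = 63
  B = 77
  S = -30 − 3·108 + 4·63 − 77 = -179

-179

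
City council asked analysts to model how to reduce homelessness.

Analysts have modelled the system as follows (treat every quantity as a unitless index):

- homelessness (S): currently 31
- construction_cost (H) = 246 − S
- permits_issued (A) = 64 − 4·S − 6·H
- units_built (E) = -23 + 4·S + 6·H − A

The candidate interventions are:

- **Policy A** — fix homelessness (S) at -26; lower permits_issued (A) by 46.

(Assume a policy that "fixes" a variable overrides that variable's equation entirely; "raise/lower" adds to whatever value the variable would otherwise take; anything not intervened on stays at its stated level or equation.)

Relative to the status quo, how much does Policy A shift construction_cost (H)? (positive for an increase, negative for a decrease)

57

Baseline:
  S = 31
  H = 246 − 31 = 215
Policy A (S := -26, A − 46):
  S = -26
  H = 246 − (-26) = 272
Change in H: 272 − 215 = 57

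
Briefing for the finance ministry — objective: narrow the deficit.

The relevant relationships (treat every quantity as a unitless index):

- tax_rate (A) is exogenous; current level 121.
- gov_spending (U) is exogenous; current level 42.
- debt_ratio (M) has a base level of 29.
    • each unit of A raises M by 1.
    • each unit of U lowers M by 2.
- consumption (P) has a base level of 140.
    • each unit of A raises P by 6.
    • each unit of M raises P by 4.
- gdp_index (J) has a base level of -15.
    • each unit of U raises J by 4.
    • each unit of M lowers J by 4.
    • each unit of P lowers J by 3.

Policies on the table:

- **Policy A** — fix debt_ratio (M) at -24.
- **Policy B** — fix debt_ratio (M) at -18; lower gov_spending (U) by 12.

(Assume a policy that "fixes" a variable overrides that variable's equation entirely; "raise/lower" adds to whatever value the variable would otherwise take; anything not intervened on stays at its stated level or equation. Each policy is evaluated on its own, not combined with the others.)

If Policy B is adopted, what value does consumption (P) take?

Policy B (M := -18, U − 12):
  A = 121
  U = 42 − 12 = 30
  M = -18
  P = 140 + 6·121 + 4·(-18) = 794

794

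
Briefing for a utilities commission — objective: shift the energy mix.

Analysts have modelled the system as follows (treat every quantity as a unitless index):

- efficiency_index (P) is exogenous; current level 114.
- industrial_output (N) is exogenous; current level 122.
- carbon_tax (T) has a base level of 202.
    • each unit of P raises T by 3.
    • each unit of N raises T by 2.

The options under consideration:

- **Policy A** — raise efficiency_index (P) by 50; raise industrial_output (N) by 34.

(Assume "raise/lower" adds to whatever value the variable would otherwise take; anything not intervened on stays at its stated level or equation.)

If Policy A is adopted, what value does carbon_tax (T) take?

1006

Policy A (P + 50, N + 34):
  P = 114 + 50 = 164
  N = 122 + 34 = 156
  T = 202 + 3·164 + 2·156 = 1006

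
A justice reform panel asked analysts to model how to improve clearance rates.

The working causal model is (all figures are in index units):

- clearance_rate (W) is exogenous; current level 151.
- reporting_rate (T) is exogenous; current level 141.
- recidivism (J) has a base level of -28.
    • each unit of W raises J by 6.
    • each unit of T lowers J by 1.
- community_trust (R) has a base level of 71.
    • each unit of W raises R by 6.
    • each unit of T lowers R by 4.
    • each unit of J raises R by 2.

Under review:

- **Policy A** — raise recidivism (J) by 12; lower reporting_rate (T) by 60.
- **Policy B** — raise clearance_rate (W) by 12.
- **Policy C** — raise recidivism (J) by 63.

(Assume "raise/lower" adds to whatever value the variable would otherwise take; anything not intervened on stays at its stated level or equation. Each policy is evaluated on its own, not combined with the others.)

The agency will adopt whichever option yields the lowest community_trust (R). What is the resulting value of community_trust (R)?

Policy A (J + 12, T − 60):
  W = 151
  T = 141 − 60 = 81
  J = -28 + 6·151 − 81 (+12 from intervention) = 809
  R = 71 + 6·151 − 4·81 + 2·809 = 2271
Policy B (W + 12):
  W = 151 + 12 = 163
  T = 141
  J = -28 + 6·163 − 141 = 809
  R = 71 + 6·163 − 4·141 + 2·809 = 2103
Policy C (J + 63):
  W = 151
  T = 141
  J = -28 + 6·151 − 141 (+63 from intervention) = 800
  R = 71 + 6·151 − 4·141 + 2·800 = 2013
Comparing — Policy A: R=2271, Policy B: R=2103, Policy C: R=2013. Lowest is 2013 (Policy C).

2013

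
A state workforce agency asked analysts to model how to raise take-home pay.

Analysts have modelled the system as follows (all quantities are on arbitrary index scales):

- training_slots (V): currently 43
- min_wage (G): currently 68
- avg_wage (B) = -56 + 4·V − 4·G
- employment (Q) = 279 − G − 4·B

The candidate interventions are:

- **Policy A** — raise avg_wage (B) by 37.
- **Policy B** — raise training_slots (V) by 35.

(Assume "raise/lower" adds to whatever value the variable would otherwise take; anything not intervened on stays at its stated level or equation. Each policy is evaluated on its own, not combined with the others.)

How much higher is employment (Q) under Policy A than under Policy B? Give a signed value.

Policy A (B + 37):
  V = 43
  G = 68
  B = -56 + 4·43 − 4·68 (+37 from intervention) = -119
  Q = 279 − 68 − 4·(-119) = 687
Policy B (V + 35):
  V = 43 + 35 = 78
  G = 68
  B = -56 + 4·78 − 4·68 = -16
  Q = 279 − 68 − 4·(-16) = 275
Q: 687 − 275 = 412

412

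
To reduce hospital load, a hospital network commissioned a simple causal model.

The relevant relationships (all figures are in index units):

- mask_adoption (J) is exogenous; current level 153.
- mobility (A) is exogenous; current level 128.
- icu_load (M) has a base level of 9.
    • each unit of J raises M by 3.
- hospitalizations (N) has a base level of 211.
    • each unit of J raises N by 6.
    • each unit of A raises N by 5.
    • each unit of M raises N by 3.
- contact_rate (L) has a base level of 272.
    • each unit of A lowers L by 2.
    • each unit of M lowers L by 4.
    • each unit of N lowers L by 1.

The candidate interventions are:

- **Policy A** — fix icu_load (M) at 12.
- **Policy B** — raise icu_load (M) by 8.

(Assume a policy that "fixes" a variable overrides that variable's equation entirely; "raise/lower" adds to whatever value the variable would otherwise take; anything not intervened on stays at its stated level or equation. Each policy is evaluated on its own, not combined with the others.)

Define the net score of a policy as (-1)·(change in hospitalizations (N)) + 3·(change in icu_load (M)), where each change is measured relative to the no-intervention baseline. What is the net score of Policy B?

Baseline:
  J = 153
  A = 128
  M = 9 + 3·153 = 468
  N = 211 + 6·153 + 5·128 + 3·468 = 3173
Policy B (M + 8):
  J = 153
  A = 128
  M = 9 + 3·153 (+8 from intervention) = 476
  N = 211 + 6·153 + 5·128 + 3·476 = 3197
ΔN = 3197 − 3173 = 24; ΔM = 476 − 468 = 8
Score = (-1)·24 + 3·8 = 0

0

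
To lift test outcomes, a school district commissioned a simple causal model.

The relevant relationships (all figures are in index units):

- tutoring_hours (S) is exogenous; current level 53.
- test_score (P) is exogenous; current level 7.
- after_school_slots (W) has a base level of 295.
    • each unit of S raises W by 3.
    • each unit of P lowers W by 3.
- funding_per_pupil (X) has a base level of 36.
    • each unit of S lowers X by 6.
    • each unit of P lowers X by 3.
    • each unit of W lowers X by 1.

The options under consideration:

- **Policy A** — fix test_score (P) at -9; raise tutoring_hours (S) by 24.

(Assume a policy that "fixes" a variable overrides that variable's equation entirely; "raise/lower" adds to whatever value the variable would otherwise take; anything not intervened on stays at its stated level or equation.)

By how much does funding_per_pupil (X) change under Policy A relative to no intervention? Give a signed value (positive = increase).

-216

Baseline:
  S = 53
  P = 7
  W = 295 + 3·53 − 3·7 = 433
  X = 36 − 6·53 − 3·7 − 433 = -736
Policy A (P := -9, S + 24):
  S = 53 + 24 = 77
  P = -9
  W = 295 + 3·77 − 3·(-9) = 553
  X = 36 − 6·77 − 3·(-9) − 553 = -952
Change in X: -952 − (-736) = -216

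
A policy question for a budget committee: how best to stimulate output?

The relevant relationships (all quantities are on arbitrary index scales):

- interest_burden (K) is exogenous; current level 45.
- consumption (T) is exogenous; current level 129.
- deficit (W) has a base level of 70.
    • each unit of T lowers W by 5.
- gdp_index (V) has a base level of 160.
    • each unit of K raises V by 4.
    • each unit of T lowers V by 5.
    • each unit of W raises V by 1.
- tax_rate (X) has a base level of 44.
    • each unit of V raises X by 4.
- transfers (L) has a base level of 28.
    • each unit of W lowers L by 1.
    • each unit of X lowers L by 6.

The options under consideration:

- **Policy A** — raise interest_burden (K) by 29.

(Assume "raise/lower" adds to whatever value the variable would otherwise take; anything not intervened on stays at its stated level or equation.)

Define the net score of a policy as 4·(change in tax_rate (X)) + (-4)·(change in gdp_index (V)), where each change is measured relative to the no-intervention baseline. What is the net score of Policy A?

Baseline:
  K = 45
  T = 129
  W = 70 − 5·129 = -575
  V = 160 + 4·45 − 5·129 + (-575) = -880
  X = 44 + 4·(-880) = -3476
Policy A (K + 29):
  K = 45 + 29 = 74
  T = 129
  W = 70 − 5·129 = -575
  V = 160 + 4·74 − 5·129 + (-575) = -764
  X = 44 + 4·(-764) = -3012
ΔX = -3012 − (-3476) = 464; ΔV = -764 − (-880) = 116
Score = 4·464 + (-4)·116 = 1392

1392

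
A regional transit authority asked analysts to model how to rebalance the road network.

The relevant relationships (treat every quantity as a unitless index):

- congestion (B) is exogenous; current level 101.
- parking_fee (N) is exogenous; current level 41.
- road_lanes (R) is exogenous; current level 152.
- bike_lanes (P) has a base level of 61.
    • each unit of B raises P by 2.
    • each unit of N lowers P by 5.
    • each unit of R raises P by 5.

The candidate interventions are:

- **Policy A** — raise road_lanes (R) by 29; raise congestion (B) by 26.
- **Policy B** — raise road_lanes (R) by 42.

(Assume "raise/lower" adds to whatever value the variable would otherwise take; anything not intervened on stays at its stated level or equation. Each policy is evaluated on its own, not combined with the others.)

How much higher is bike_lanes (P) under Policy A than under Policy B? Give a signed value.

Policy A (R + 29, B + 26):
  B = 101 + 26 = 127
  N = 41
  R = 152 + 29 = 181
  P = 61 + 2·127 − 5·41 + 5·181 = 1015
Policy B (R + 42):
  B = 101
  N = 41
  R = 152 + 42 = 194
  P = 61 + 2·101 − 5·41 + 5·194 = 1028
P: 1015 − 1028 = -13

-13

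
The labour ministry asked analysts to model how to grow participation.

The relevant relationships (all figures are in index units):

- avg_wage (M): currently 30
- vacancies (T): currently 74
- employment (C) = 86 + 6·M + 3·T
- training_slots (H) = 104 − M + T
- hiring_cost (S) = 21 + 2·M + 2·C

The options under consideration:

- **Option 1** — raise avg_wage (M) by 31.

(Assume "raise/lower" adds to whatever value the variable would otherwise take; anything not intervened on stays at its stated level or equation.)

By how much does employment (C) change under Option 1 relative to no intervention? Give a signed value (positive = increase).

186

Baseline:
  M = 30
  T = 74
  C = 86 + 6·30 + 3·74 = 488
Option 1 (M + 31):
  M = 30 + 31 = 61
  T = 74
  C = 86 + 6·61 + 3·74 = 674
Change in C: 674 − 488 = 186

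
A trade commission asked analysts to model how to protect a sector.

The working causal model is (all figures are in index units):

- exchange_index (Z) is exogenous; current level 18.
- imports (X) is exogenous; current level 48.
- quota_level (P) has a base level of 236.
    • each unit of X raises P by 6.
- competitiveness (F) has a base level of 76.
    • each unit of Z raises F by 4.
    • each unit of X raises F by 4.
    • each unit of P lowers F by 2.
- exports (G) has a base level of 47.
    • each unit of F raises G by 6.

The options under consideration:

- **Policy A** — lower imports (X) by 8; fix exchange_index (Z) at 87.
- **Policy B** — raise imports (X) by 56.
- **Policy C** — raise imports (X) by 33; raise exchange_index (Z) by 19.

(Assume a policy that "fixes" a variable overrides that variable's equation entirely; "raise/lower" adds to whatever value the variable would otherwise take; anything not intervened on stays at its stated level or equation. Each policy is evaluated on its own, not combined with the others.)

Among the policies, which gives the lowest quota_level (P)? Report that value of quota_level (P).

476

Policy A (X − 8, Z := 87):
  X = 48 − 8 = 40
  P = 236 + 6·40 = 476
Policy B (X + 56):
  X = 48 + 56 = 104
  P = 236 + 6·104 = 860
Policy C (X + 33, Z + 19):
  X = 48 + 33 = 81
  P = 236 + 6·81 = 722
Comparing — Policy A: P=476, Policy B: P=860, Policy C: P=722. Lowest is 476 (Policy A).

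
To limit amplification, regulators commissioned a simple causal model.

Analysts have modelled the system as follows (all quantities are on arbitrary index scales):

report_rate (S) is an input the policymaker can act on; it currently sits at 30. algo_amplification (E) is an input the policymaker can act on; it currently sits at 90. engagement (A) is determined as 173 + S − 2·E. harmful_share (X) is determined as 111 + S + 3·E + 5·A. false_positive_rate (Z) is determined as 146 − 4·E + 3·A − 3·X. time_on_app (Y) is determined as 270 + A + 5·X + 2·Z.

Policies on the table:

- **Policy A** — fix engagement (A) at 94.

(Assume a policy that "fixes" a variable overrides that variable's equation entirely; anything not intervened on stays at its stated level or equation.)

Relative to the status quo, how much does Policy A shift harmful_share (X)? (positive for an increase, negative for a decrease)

355

Baseline:
  S = 30
  E = 90
  A = 173 + 30 − 2·90 = 23
  X = 111 + 30 + 3·90 + 5·23 = 526
Policy A (A := 94):
  S = 30
  E = 90
  A = 94
  X = 111 + 30 + 3·90 + 5·94 = 881
Change in X: 881 − 526 = 355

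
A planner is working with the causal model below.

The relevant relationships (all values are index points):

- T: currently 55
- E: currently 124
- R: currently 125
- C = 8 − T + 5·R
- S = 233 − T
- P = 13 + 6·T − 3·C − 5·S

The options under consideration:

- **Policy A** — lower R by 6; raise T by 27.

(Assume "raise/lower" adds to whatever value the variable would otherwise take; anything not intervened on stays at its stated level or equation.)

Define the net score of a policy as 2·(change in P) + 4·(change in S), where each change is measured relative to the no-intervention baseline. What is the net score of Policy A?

Baseline:
  T = 55
  R = 125
  C = 8 − 55 + 5·125 = 578
  S = 233 − 55 = 178
  P = 13 + 6·55 − 3·578 − 5·178 = -2281
Policy A (R − 6, T + 27):
  T = 55 + 27 = 82
  R = 125 − 6 = 119
  C = 8 − 82 + 5·119 = 521
  S = 233 − 82 = 151
  P = 13 + 6·82 − 3·521 − 5·151 = -1813
ΔP = -1813 − (-2281) = 468; ΔS = 151 − 178 = -27
Score = 2·468 + 4·(-27) = 828

828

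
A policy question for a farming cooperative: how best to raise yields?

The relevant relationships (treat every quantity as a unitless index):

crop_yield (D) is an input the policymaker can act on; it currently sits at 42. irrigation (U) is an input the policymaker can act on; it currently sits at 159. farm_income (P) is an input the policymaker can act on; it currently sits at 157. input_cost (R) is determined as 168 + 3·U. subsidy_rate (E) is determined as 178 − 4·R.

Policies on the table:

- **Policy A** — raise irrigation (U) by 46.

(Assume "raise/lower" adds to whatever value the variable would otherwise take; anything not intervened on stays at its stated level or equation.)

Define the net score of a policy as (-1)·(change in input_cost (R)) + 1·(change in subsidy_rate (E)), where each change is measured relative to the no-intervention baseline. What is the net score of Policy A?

Baseline:
  U = 159
  R = 168 + 3·159 = 645
  E = 178 − 4·645 = -2402
Policy A (U + 46):
  U = 159 + 46 = 205
  R = 168 + 3·205 = 783
  E = 178 − 4·783 = -2954
ΔR = 783 − 645 = 138; ΔE = -2954 − (-2402) = -552
Score = (-1)·138 + 1·(-552) = -690

-690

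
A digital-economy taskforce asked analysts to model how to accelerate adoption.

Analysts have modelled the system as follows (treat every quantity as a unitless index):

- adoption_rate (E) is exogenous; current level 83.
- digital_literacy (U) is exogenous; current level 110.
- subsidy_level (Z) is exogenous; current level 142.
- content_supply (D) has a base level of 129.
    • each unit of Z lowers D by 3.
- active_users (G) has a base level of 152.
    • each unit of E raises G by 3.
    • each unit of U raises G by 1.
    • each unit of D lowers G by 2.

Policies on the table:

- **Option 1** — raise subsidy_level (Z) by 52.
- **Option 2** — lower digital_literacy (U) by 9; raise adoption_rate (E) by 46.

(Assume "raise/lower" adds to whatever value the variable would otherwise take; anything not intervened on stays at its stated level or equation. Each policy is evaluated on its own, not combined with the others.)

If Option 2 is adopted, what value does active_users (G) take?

Option 2 (U − 9, E + 46):
  E = 83 + 46 = 129
  U = 110 − 9 = 101
  Z = 142
  D = 129 − 3·142 = -297
  G = 152 + 3·129 + 101 − 2·(-297) = 1234

1234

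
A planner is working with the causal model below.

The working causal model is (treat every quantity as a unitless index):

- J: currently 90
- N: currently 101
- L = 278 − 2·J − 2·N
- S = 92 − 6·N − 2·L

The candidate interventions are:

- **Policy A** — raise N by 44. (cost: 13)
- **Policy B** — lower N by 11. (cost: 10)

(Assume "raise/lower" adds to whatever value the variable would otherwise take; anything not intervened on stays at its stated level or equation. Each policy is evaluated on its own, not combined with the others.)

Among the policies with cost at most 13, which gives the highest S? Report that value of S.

-284

Policy A (N + 44):
  J = 90
  N = 101 + 44 = 145
  L = 278 − 2·90 − 2·145 = -192
  S = 92 − 6·145 − 2·(-192) = -394
Policy B (N − 11):
  J = 90
  N = 101 − 11 = 90
  L = 278 − 2·90 − 2·90 = -82
  S = 92 − 6·90 − 2·(-82) = -284
Comparing — Policy A: S=-394, Policy B: S=-284. Highest is -284 (Policy B).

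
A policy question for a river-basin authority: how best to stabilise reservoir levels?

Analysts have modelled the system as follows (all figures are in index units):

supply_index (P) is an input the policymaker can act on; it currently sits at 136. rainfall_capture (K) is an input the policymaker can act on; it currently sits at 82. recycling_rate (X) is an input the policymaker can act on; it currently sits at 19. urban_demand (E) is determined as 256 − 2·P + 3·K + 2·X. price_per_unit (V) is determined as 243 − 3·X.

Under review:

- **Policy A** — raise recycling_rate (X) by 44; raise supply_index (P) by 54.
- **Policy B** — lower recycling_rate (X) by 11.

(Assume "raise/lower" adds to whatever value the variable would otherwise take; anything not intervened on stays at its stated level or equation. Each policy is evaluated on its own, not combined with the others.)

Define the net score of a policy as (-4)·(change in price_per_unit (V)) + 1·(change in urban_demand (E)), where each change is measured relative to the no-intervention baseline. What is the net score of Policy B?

-154

Baseline:
  P = 136
  K = 82
  X = 19
  E = 256 − 2·136 + 3·82 + 2·19 = 268
  V = 243 − 3·19 = 186
Policy B (X − 11):
  P = 136
  K = 82
  X = 19 − 11 = 8
  E = 256 − 2·136 + 3·82 + 2·8 = 246
  V = 243 − 3·8 = 219
ΔV = 219 − 186 = 33; ΔE = 246 − 268 = -22
Score = (-4)·33 + 1·(-22) = -154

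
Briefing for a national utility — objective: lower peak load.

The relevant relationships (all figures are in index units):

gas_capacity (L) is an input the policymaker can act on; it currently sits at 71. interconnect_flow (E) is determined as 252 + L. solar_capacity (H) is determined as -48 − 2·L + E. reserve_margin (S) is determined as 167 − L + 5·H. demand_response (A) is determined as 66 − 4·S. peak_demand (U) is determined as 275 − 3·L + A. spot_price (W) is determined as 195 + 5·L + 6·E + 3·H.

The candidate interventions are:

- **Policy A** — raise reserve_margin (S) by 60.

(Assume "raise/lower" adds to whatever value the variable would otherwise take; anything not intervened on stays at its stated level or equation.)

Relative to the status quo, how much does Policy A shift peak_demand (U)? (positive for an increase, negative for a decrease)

Baseline:
  L = 71
  E = 252 + 71 = 323
  H = -48 − 2·71 + 323 = 133
  S = 167 − 71 + 5·133 = 761
  A = 66 − 4·761 = -2978
  U = 275 − 3·71 + (-2978) = -2916
Policy A (S + 60):
  L = 71
  E = 252 + 71 = 323
  H = -48 − 2·71 + 323 = 133
  S = 167 − 71 + 5·133 (+60 from intervention) = 821
  A = 66 − 4·821 = -3218
  U = 275 − 3·71 + (-3218) = -3156
Change in U: -3156 − (-2916) = -240

-240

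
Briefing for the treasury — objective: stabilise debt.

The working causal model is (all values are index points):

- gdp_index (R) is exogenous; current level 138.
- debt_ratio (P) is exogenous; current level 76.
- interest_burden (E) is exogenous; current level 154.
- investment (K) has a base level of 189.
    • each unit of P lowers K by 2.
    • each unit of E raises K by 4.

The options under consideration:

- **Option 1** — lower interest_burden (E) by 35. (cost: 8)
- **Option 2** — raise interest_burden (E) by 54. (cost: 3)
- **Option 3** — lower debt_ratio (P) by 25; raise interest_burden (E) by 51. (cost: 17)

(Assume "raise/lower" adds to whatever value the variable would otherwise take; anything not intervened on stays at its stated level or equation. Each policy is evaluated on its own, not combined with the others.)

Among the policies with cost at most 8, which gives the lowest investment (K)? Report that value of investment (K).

513

Option 1 (E − 35):
  P = 76
  E = 154 − 35 = 119
  K = 189 − 2·76 + 4·119 = 513
Option 2 (E + 54):
  P = 76
  E = 154 + 54 = 208
  K = 189 − 2·76 + 4·208 = 869
Comparing — Option 1: K=513, Option 2: K=869. Lowest is 513 (Option 1).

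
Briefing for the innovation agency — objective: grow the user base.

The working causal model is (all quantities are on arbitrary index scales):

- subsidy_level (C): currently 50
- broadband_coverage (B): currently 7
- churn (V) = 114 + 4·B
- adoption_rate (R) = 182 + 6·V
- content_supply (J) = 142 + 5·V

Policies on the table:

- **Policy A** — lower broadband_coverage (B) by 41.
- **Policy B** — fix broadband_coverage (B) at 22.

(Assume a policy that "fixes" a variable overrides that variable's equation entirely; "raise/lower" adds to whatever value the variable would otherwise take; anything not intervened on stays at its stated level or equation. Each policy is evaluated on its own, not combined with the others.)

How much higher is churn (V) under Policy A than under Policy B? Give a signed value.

Policy A (B − 41):
  B = 7 − 41 = -34
  V = 114 + 4·(-34) = -22
Policy B (B := 22):
  B = 22
  V = 114 + 4·22 = 202
V: -22 − 202 = -224

-224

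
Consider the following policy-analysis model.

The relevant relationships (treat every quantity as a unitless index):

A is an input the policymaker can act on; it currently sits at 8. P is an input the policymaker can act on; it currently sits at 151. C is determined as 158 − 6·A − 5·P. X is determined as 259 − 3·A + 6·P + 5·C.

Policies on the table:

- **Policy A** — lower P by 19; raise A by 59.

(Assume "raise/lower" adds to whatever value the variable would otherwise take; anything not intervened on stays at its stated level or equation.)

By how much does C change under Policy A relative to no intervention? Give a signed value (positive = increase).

-259

Baseline:
  A = 8
  P = 151
  C = 158 − 6·8 − 5·151 = -645
Policy A (P − 19, A + 59):
  A = 8 + 59 = 67
  P = 151 − 19 = 132
  C = 158 − 6·67 − 5·132 = -904
Change in C: -904 − (-645) = -259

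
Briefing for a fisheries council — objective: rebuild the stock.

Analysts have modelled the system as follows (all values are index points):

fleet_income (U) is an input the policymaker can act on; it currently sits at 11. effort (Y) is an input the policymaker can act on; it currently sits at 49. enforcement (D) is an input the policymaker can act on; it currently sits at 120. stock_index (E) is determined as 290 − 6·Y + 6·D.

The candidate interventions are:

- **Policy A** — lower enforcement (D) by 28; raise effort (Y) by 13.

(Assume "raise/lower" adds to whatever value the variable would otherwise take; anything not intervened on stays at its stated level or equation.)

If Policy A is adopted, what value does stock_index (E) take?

Policy A (D − 28, Y + 13):
  Y = 49 + 13 = 62
  D = 120 − 28 = 92
  E = 290 − 6·62 + 6·92 = 470

470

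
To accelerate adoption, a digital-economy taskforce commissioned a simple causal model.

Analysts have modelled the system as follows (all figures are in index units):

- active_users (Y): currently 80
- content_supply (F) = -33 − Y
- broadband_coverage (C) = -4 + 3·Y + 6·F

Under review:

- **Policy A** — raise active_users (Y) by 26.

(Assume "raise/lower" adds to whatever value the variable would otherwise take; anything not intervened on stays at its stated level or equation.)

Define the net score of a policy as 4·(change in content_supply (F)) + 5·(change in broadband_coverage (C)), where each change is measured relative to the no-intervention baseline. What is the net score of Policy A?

Baseline:
  Y = 80
  F = -33 − 80 = -113
  C = -4 + 3·80 + 6·(-113) = -442
Policy A (Y + 26):
  Y = 80 + 26 = 106
  F = -33 − 106 = -139
  C = -4 + 3·106 + 6·(-139) = -520
ΔF = -139 − (-113) = -26; ΔC = -520 − (-442) = -78
Score = 4·(-26) + 5·(-78) = -494

-494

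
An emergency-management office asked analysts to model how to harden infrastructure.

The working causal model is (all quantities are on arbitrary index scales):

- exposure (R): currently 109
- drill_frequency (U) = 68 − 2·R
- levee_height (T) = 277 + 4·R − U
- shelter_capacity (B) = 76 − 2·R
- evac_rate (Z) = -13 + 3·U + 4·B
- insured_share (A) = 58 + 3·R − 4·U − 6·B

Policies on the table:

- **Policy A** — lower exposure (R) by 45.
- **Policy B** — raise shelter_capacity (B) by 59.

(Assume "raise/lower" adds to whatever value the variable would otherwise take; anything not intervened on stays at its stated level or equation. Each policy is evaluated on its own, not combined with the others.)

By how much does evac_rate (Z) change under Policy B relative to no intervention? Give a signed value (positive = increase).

236

Baseline:
  R = 109
  U = 68 − 2·109 = -150
  B = 76 − 2·109 = -142
  Z = -13 + 3·(-150) + 4·(-142) = -1031
Policy B (B + 59):
  R = 109
  U = 68 − 2·109 = -150
  B = 76 − 2·109 (+59 from intervention) = -83
  Z = -13 + 3·(-150) + 4·(-83) = -795
Change in Z: -795 − (-1031) = 236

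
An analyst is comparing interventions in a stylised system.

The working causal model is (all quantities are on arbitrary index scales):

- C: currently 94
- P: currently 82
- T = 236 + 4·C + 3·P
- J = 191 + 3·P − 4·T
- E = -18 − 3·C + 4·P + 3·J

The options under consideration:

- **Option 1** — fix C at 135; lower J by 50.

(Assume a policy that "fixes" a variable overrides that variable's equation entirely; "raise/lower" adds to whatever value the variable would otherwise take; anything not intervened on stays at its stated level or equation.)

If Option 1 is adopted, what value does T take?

1022

Option 1 (C := 135, J − 50):
  C = 135
  P = 82
  T = 236 + 4·135 + 3·82 = 1022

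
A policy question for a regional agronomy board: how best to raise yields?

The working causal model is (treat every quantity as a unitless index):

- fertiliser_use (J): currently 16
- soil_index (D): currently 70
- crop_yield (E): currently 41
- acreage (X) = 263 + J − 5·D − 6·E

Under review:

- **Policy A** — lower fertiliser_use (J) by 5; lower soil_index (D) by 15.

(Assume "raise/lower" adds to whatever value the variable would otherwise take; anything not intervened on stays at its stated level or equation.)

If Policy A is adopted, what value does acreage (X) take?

-247

Policy A (J − 5, D − 15):
  J = 16 − 5 = 11
  D = 70 − 15 = 55
  E = 41
  X = 263 + 11 − 5·55 − 6·41 = -247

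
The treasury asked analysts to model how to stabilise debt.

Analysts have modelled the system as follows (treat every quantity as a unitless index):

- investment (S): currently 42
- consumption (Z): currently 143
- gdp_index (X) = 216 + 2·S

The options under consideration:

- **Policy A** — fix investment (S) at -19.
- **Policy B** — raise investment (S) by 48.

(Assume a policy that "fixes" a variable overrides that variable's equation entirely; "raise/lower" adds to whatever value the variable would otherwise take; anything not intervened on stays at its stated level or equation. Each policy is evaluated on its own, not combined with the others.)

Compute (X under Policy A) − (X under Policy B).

Policy A (S := -19):
  S = -19
  X = 216 + 2·(-19) = 178
Policy B (S + 48):
  S = 42 + 48 = 90
  X = 216 + 2·90 = 396
X: 178 − 396 = -218

-218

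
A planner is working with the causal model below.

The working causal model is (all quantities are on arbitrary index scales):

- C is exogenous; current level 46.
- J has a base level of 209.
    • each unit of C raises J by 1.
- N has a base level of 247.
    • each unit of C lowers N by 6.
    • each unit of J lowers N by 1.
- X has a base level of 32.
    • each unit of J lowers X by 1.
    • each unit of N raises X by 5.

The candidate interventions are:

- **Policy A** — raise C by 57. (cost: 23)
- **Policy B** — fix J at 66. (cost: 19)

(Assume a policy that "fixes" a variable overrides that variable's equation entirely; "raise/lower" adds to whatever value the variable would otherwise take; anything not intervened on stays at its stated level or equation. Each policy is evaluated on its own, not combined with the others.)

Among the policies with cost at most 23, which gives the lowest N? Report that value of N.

-683

Policy A (C + 57):
  C = 46 + 57 = 103
  J = 209 + 103 = 312
  N = 247 − 6·103 − 312 = -683
Policy B (J := 66):
  C = 46
  J = 66
  N = 247 − 6·46 − 66 = -95
Comparing — Policy A: N=-683, Policy B: N=-95. Lowest is -683 (Policy A).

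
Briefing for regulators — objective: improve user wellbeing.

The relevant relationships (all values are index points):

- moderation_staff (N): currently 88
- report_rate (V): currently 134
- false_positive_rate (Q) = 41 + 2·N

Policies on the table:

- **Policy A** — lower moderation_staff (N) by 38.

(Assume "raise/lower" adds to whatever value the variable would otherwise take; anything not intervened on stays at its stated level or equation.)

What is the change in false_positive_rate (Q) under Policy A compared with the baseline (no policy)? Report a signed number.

Baseline:
  N = 88
  Q = 41 + 2·88 = 217
Policy A (N − 38):
  N = 88 − 38 = 50
  Q = 41 + 2·50 = 141
Change in Q: 141 − 217 = -76

-76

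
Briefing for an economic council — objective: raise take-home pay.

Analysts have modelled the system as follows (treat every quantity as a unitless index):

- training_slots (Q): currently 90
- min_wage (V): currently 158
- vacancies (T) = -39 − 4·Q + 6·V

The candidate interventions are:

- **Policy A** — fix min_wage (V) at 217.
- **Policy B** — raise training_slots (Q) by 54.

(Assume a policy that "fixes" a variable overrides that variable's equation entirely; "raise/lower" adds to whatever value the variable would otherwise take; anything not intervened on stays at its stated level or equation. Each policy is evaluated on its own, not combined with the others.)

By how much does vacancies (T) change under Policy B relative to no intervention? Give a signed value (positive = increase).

-216

Baseline:
  Q = 90
  V = 158
  T = -39 − 4·90 + 6·158 = 549
Policy B (Q + 54):
  Q = 90 + 54 = 144
  V = 158
  T = -39 − 4·144 + 6·158 = 333
Change in T: 333 − 549 = -216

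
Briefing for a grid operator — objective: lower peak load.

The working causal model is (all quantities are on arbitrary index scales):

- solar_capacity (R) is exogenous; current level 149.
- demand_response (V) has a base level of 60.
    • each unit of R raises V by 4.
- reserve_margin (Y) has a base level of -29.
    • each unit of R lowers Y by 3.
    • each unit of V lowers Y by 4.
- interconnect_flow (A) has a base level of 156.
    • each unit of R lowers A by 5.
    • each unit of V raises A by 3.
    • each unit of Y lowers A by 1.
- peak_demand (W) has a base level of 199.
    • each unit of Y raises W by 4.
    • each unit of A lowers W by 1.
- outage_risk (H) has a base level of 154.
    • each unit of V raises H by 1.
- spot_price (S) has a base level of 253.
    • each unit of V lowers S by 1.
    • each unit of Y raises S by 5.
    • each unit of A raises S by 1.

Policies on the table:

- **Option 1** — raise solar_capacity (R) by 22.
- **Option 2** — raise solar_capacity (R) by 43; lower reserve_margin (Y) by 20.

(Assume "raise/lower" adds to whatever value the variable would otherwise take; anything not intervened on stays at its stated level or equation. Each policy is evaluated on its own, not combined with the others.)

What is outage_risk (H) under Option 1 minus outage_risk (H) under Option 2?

Option 1 (R + 22):
  R = 149 + 22 = 171
  V = 60 + 4·171 = 744
  H = 154 + 744 = 898
Option 2 (R + 43, Y − 20):
  R = 149 + 43 = 192
  V = 60 + 4·192 = 828
  H = 154 + 828 = 982
H: 898 − 982 = -84

-84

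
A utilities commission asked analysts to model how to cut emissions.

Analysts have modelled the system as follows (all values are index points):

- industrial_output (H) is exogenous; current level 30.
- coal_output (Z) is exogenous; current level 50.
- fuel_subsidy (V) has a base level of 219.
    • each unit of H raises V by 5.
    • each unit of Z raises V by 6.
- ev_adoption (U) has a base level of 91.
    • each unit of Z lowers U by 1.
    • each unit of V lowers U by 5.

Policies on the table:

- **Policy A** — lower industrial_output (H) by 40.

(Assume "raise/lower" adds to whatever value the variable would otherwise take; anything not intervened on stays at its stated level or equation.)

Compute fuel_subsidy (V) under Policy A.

Policy A (H − 40):
  H = 30 − 40 = -10
  Z = 50
  V = 219 + 5·(-10) + 6·50 = 469

469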